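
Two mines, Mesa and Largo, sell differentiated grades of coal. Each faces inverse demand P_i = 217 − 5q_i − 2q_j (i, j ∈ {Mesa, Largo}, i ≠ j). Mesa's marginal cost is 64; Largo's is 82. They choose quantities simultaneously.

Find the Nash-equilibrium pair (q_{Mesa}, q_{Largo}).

Mine Mesa's profit: π = q_{Mesa}(217 − 5q_{Mesa} − 2q_{Largo}) − 64q_{Mesa}.
∂π/∂q_{Mesa} = 153 − 10q_{Mesa} − 2q_{Largo} = 0 ⇒ q_{Mesa} = 15.3 − 0.2q_{Largo}.
Similarly q_{Largo} = 13.5 − 0.2q_{Mesa}.
Plugging q_{Largo} into Mesa's best response: q_{Mesa} = 15.3 − 0.2(13.5 − 0.2q_{Mesa}) ⇒ 0.96q_{Mesa} = 12.6, so q_{Mesa} = 13.125.
Then q_{Largo} = 13.5 − 0.2·13.125 = 10.875.

13.125, 10.875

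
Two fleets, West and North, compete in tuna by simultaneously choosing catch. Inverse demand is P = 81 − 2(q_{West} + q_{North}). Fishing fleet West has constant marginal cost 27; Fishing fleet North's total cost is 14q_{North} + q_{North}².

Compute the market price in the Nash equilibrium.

46

Fishing fleet West's profit: π = q_{West}(81 − 2(q_{West} + q_{North})) − 27q_{West}.
∂π/∂q_{West} = 54 − 4q_{West} − 2q_{North} = 0, so q_{West} = 13.5 − 0.5q_{North}.
For North: ∂π/∂q_{North} = 67 − 6q_{North} − 2q_{West} = 0 ⇒ q_{North} = 67/6 − (1/3)q_{West}.
Solving the two reaction functions simultaneously: (1 − (−0.5)(−1/3))q_{West} = 13.5 − 0.5·(67/6), so (5/6)q_{West} = 95/12 and q_{West} = 9.5.
Then q_{North} = 67/6 − (1/3)·9.5 = 8.
Equilibrium price: P = 81 − 2·17.5 = 46.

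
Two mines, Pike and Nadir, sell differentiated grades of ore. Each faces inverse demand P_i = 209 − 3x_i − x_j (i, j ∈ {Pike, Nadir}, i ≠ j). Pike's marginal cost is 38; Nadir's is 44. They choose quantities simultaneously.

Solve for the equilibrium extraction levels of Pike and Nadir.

24.6, 23.4

Mine Pike's profit: π = x_{Pike}(209 − 3x_{Pike} − x_{Nadir}) − 38x_{Pike}.
∂π/∂x_{Pike} = 171 − 6x_{Pike} − x_{Nadir} = 0 ⇒ x_{Pike} = 28.5 − (1/6)x_{Nadir}.
Similarly x_{Nadir} = 27.5 − (1/6)x_{Pike}.
Plugging x_{Nadir} into Pike's best response: x_{Pike} = 28.5 − (1/6)(27.5 − (1/6)x_{Pike}) ⇒ (35/36)x_{Pike} = 287/12, so x_{Pike} = 24.6.
Then x_{Nadir} = 27.5 − (1/6)·24.6 = 23.4.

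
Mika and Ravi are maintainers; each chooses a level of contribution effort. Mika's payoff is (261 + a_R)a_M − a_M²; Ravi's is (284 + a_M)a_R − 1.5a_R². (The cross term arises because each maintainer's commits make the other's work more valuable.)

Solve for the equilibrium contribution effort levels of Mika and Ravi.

213.4, 165.8

Expanding Mika's payoff: 261a_M + a_Ra_M − a_M².
∂π/∂a_M = 261 + a_R − 2a_M = 0, so a_M = 130.5 + 0.5a_R.
Likewise for Ravi: a_R = 284/3 + (1/3)a_M.
Substituting the second reaction function into the first: a_M = 130.5 + 0.5(284/3 + (1/3)a_M), which gives (5/6)a_M = 1067/6 ⇒ a_M = 213.4.
Then a_R = 284/3 + (1/3)·213.4 = 165.8.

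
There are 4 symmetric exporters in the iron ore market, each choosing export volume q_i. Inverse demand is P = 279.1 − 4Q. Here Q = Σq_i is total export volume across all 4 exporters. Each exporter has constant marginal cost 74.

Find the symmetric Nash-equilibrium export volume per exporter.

10.255

A representative exporter's profit is π_i = q_i(279.1 − 4Q) − 74q_i, with Q = q_i + Σ_{j≠i} q_j.
First-order condition: 205.1 − 8q_i − 4Σ_{j≠i} q_j = 0.
With identical exporters, set every q_j = q: then 205.1 − 8q − 12q = 0, i.e. q = 205.1/20 = 10.255.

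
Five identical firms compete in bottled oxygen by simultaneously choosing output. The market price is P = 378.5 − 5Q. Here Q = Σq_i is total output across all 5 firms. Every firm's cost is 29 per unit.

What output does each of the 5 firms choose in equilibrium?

A representative firm's profit is π_i = q_i(378.5 − 5Q) − 29q_i, with Q = q_i + Σ_{j≠i} q_j.
First-order condition: 349.5 − 10q_i − 5Σ_{j≠i} q_j = 0.
Imposing symmetry (q_j = q for all j) turns Σ_{j≠i} q_j into 4q, so 349.5 = 30q and q = 11.65.

11.65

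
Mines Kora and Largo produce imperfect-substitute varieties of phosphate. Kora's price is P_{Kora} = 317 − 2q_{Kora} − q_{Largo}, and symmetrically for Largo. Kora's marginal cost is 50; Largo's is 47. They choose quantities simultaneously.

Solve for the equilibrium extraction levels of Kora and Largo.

Mine Kora's profit: π = q_{Kora}(317 − 2q_{Kora} − q_{Largo}) − 50q_{Kora}.
∂π/∂q_{Kora} = 267 − 4q_{Kora} − q_{Largo} = 0 ⇒ q_{Kora} = 66.75 − 0.25q_{Largo}.
Similarly q_{Largo} = 67.5 − 0.25q_{Kora}.
Plugging q_{Largo} into Kora's best response: q_{Kora} = 66.75 − 0.25(67.5 − 0.25q_{Kora}) ⇒ 0.9375q_{Kora} = 49.875, so q_{Kora} = 53.2.
Then q_{Largo} = 67.5 − 0.25·53.2 = 54.2.

53.2, 54.2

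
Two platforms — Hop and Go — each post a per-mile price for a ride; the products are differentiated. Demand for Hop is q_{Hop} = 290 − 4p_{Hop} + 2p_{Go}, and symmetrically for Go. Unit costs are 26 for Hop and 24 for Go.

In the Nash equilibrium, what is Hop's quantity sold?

Hop's profit: π = (p_{Hop} − 26)(290 − 4p_{Hop} + 2p_{Go}).
∂π/∂p_{Hop} = 394 − 8p_{Hop} + 2p_{Go} = 0 ⇒ p_{Hop} = 49.25 + 0.25p_{Go}.
Similarly p_{Go} = 48.25 + 0.25p_{Hop}.
Substituting the second reaction function into the first: p_{Hop} = 49.25 + 0.25(48.25 + 0.25p_{Hop}), which gives 0.9375p_{Hop} = 61.3125 ⇒ p_{Hop} = 65.4.
Then p_{Go} = 48.25 + 0.25·65.4 = 64.6.
q_{Hop} = 290 − 4·65.4 + 2·64.6 = 157.6.

157.6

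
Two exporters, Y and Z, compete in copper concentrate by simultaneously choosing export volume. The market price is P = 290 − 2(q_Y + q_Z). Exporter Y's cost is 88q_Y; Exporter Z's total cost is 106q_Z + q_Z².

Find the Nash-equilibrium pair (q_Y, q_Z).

Exporter Y's profit: π = q_Y(290 − 2(q_Y + q_Z)) − 88q_Y.
∂π/∂q_Y = 202 − 4q_Y − 2q_Z = 0, so q_Y = 50.5 − 0.5q_Z.
For Z: ∂π/∂q_Z = 184 − 6q_Z − 2q_Y = 0 ⇒ q_Z = 92/3 − (1/3)q_Y.
Plugging q_Z into Y's best response: q_Y = 50.5 − 0.5(92/3 − (1/3)q_Y) ⇒ (5/6)q_Y = 211/6, so q_Y = 42.2.
Then q_Z = 92/3 − (1/3)·42.2 = 16.6.

42.2, 16.6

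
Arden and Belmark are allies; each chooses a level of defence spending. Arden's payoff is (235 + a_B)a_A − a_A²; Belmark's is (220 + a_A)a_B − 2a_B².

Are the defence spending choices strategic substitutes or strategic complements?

strategic complements

Expanding Arden's payoff: 235a_A + a_Ba_A − a_A².
∂π/∂a_A = 235 + a_B − 2a_A = 0, so a_A = 117.5 + 0.5a_B.
The best-response slope da_A/da_B = 0.5 > 0: the reaction function is upward-sloping, so the choices are strategic complements.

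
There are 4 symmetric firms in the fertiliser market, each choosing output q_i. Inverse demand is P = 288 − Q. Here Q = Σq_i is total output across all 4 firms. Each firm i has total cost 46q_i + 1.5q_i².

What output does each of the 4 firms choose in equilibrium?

30.25

A representative firm's profit is π_i = q_i(288 − Q) − 46q_i − 1.5q_i², with Q = q_i + Σ_{j≠i} q_j.
First-order condition: 242 − 5q_i − Σ_{j≠i} q_j = 0.
Imposing symmetry (q_j = q for all j) turns Σ_{j≠i} q_j into 3q, so 242 = 8q and q = 30.25.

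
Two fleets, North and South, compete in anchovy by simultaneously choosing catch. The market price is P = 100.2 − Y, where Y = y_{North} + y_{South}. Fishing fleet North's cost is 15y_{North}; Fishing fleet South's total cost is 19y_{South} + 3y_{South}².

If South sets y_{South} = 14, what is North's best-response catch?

Fishing fleet North's profit: π = y_{North}(100.2 − (y_{North} + y_{South})) − 15y_{North}.
∂π/∂y_{North} = 85.2 − 2y_{North} − y_{South} = 0, so y_{North} = 42.6 − 0.5y_{South}.
At y_{South} = 14: y_{North} = 42.6 − 0.5·14 = 35.6.

35.6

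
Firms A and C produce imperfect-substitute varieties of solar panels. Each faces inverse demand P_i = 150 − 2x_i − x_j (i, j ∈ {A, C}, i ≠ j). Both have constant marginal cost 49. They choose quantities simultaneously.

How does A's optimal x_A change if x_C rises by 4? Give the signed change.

-1

Firm A's profit: π = x_A(150 − 2x_A − x_C) − 49x_A.
∂π/∂x_A = 101 − 4x_A − x_C = 0 ⇒ x_A = 25.25 − 0.25x_C.
The reaction-function slope is −0.25, so a 4-unit rise in x_C moves x_A by −0.25 × 4 = −1. A's best response falls — the actions are strategic substitutes.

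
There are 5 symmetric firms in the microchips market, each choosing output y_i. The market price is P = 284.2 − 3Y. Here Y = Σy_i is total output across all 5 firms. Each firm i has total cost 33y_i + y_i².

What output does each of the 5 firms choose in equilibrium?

A representative firm's profit is π_i = y_i(284.2 − 3Y) − 33y_i − y_i², with Y = y_i + Σ_{j≠i} y_j.
First-order condition: 251.2 − 8y_i − 3Σ_{j≠i} y_j = 0.
In a symmetric equilibrium every firm chooses the same y, so Σ_{j≠i} y_j = 4y. The condition becomes 251.2 − 20y = 0, giving y = 251.2/20 = 12.56.

12.56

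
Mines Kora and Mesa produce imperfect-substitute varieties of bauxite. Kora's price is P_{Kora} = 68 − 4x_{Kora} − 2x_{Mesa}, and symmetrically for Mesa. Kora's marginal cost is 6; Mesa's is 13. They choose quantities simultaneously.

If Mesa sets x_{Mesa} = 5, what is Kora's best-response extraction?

6.5

Mine Kora's profit: π = x_{Kora}(68 − 4x_{Kora} − 2x_{Mesa}) − 6x_{Kora}.
∂π/∂x_{Kora} = 62 − 8x_{Kora} − 2x_{Mesa} = 0 ⇒ x_{Kora} = 7.75 − 0.25x_{Mesa}.
At x_{Mesa} = 5: x_{Kora} = 7.75 − 0.25·5 = 6.5.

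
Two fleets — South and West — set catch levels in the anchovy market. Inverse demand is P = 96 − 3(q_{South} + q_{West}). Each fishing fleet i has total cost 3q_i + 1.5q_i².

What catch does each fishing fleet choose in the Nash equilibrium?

7.75

Fishing fleet South's profit: π = q_{South}(96 − 3(q_{South} + q_{West})) − 3q_{South} − 1.5q_{South}².
∂π/∂q_{South} = 93 − 9q_{South} − 3q_{West} = 0, so q_{South} = 31/3 − (1/3)q_{West}.
The game is symmetric, so in equilibrium q_{West} = q_{South}: the reaction function gives (4/3)q_{South} = 31/3, hence q_{South} = 7.75.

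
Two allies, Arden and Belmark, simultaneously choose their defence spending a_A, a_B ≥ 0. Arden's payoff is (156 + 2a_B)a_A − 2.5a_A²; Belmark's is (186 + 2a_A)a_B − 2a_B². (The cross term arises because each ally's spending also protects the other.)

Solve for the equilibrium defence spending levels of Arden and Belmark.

Expanding Arden's payoff: 156a_A + 2a_Ba_A − 2.5a_A².
∂π/∂a_A = 156 + 2a_B − 5a_A = 0, so a_A = 31.2 + 0.4a_B.
Likewise for Belmark: a_B = 46.5 + 0.5a_A.
Solving the two reaction functions simultaneously: (1 − (0.4)(0.5))a_A = 31.2 + 0.4·46.5, so 0.8a_A = 49.8 and a_A = 62.25.
Then a_B = 46.5 + 0.5·62.25 = 77.625.

62.25, 77.625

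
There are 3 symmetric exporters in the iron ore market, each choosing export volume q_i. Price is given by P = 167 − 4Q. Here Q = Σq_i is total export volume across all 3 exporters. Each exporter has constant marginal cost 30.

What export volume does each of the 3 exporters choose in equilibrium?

A representative exporter's profit is π_i = q_i(167 − 4Q) − 30q_i, with Q = q_i + Σ_{j≠i} q_j.
First-order condition: 137 − 8q_i − 4Σ_{j≠i} q_j = 0.
With identical exporters, set every q_j = q: then 137 − 8q − 8q = 0, i.e. q = 137/16 = 8.5625.

8.5625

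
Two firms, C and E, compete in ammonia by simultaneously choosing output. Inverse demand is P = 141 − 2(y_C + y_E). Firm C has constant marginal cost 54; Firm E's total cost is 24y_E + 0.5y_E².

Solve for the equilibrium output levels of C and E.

Firm C's profit: π = y_C(141 − 2(y_C + y_E)) − 54y_C.
∂π/∂y_C = 87 − 4y_C − 2y_E = 0, so y_C = 21.75 − 0.5y_E.
For E: ∂π/∂y_E = 117 − 5y_E − 2y_C = 0 ⇒ y_E = 23.4 − 0.4y_C.
Solving the two reaction functions simultaneously: (1 − (−0.5)(−0.4))y_C = 21.75 − 0.5·23.4, so 0.8y_C = 10.05 and y_C = 12.5625.
Then y_E = 23.4 − 0.4·12.5625 = 18.375.

12.5625, 18.375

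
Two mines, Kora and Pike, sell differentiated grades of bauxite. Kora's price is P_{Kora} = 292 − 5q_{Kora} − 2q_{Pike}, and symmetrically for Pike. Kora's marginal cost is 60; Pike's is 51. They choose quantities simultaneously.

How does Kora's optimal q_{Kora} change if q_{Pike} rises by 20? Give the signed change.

Mine Kora's profit: π = q_{Kora}(292 − 5q_{Kora} − 2q_{Pike}) − 60q_{Kora}.
∂π/∂q_{Kora} = 232 − 10q_{Kora} − 2q_{Pike} = 0 ⇒ q_{Kora} = 23.2 − 0.2q_{Pike}.
The reaction-function slope is −0.2, so a 20-unit rise in q_{Pike} moves q_{Kora} by −0.2 × 20 = −4. Kora's best response falls — the actions are strategic substitutes.

-4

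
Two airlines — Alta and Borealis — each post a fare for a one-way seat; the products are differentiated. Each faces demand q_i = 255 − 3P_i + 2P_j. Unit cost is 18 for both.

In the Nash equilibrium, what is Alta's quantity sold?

Alta's profit: π = (P_{Alta} − 18)(255 − 3P_{Alta} + 2P_{Borealis}).
∂π/∂P_{Alta} = 309 − 6P_{Alta} + 2P_{Borealis} = 0 ⇒ P_{Alta} = 51.5 + (1/3)P_{Borealis}.
The game is symmetric, so in equilibrium P_{Borealis} = P_{Alta}: the reaction function gives (2/3)P_{Alta} = 51.5, hence P_{Alta} = 77.25.
q_{Alta} = 255 − 3·77.25 + 2·77.25 = 177.75.

177.75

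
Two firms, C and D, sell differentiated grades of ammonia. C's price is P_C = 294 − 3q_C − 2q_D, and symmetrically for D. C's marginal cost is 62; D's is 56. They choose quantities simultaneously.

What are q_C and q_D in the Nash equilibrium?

Firm C's profit: π = q_C(294 − 3q_C − 2q_D) − 62q_C.
∂π/∂q_C = 232 − 6q_C − 2q_D = 0 ⇒ q_C = 116/3 − (1/3)q_D.
Similarly q_D = 119/3 − (1/3)q_C.
Solving the two reaction functions simultaneously: (1 − (−1/3)(−1/3))q_C = 116/3 − (1/3)·(119/3), so (8/9)q_C = 229/9 and q_C = 28.625.
Then q_D = 119/3 − (1/3)·28.625 = 30.125.

28.625, 30.125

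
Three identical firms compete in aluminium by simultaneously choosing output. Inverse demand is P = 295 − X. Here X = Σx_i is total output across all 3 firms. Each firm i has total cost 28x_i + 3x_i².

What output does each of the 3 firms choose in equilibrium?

A representative firm's profit is π_i = x_i(295 − X) − 28x_i − 3x_i², with X = x_i + Σ_{j≠i} x_j.
First-order condition: 267 − 8x_i − Σ_{j≠i} x_j = 0.
With identical firms, set every x_j = x: then 267 − 8x − 2x = 0, i.e. x = 267/10 = 26.7.

26.7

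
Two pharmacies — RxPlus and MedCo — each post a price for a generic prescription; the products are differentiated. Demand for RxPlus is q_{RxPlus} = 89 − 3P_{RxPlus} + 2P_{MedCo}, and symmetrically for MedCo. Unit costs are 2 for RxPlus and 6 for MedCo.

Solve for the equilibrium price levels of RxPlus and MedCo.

RxPlus's profit: π = (P_{RxPlus} − 2)(89 − 3P_{RxPlus} + 2P_{MedCo}).
∂π/∂P_{RxPlus} = 95 − 6P_{RxPlus} + 2P_{MedCo} = 0 ⇒ P_{RxPlus} = 95/6 + (1/3)P_{MedCo}.
Similarly P_{MedCo} = 107/6 + (1/3)P_{RxPlus}.
Solving the two reaction functions simultaneously: (1 − (1/3)(1/3))P_{RxPlus} = 95/6 + (1/3)·(107/6), so (8/9)P_{RxPlus} = 196/9 and P_{RxPlus} = 24.5.
Then P_{MedCo} = 107/6 + (1/3)·24.5 = 26.

24.5, 26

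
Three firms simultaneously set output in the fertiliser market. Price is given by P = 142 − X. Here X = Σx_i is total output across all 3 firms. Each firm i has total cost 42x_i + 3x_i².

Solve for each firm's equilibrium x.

A representative firm's profit is π_i = x_i(142 − X) − 42x_i − 3x_i², with X = x_i + Σ_{j≠i} x_j.
First-order condition: 100 − 8x_i − Σ_{j≠i} x_j = 0.
In a symmetric equilibrium every firm chooses the same x, so Σ_{j≠i} x_j = 2x. The condition becomes 100 − 10x = 0, giving x = 100/10 = 10.

10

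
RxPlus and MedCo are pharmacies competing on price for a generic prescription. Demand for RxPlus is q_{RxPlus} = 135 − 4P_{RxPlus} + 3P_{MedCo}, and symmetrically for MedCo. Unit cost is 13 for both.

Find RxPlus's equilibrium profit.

RxPlus's profit: π = (P_{RxPlus} − 13)(135 − 4P_{RxPlus} + 3P_{MedCo}).
∂π/∂P_{RxPlus} = 187 − 8P_{RxPlus} + 3P_{MedCo} = 0 ⇒ P_{RxPlus} = 23.375 + 0.375P_{MedCo}.
The game is symmetric, so in equilibrium P_{MedCo} = P_{RxPlus}: the reaction function gives 0.625P_{RxPlus} = 23.375, hence P_{RxPlus} = 37.4.
q_{RxPlus} = 135 − 4·37.4 + 3·37.4 = 97.6.
Profit = (37.4 − 13)·97.6 = 2381.44.

2381.44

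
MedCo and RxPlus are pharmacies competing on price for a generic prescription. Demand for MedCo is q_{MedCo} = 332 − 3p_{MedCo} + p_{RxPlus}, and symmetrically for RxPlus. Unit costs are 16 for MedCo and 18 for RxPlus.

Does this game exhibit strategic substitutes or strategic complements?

MedCo's profit: π = (p_{MedCo} − 16)(332 − 3p_{MedCo} + p_{RxPlus}).
∂π/∂p_{MedCo} = 380 − 6p_{MedCo} + p_{RxPlus} = 0 ⇒ p_{MedCo} = 190/3 + (1/6)p_{RxPlus}.
The best-response slope dp_{MedCo}/dp_{RxPlus} = 1/6 > 0: the reaction function is upward-sloping, so the choices are strategic complements.

strategic complements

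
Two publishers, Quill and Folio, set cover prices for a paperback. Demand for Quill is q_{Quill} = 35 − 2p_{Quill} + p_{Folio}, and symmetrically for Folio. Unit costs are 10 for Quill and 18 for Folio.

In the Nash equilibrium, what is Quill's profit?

176.72

Quill's profit: π = (p_{Quill} − 10)(35 − 2p_{Quill} + p_{Folio}).
∂π/∂p_{Quill} = 55 − 4p_{Quill} + p_{Folio} = 0 ⇒ p_{Quill} = 13.75 + 0.25p_{Folio}.
Similarly p_{Folio} = 17.75 + 0.25p_{Quill}.
Solving the two reaction functions simultaneously: (1 − (0.25)(0.25))p_{Quill} = 13.75 + 0.25·17.75, so 0.9375p_{Quill} = 18.1875 and p_{Quill} = 19.4.
Then p_{Folio} = 17.75 + 0.25·19.4 = 22.6.
q_{Quill} = 35 − 2·19.4 + 22.6 = 18.8.
Profit = (19.4 − 10)·18.8 = 176.72.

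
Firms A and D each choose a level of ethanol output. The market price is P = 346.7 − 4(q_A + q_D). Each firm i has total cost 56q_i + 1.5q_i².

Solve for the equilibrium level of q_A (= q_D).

19.38

Firm A's profit: π = q_A(346.7 − 4(q_A + q_D)) − 56q_A − 1.5q_A².
∂π/∂q_A = 290.7 − 11q_A − 4q_D = 0, so q_A = 2907/110 − (4/11)q_D.
By symmetry q_D = q_A; substituting into the reaction function, (15/11)q_A = 2907/110 and q_A = 19.38.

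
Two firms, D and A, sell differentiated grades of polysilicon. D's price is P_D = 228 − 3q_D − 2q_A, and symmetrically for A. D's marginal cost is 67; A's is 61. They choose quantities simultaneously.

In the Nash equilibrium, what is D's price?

Firm D's profit: π = q_D(228 − 3q_D − 2q_A) − 67q_D.
∂π/∂q_D = 161 − 6q_D − 2q_A = 0 ⇒ q_D = 161/6 − (1/3)q_A.
Similarly q_A = 167/6 − (1/3)q_D.
Substituting the second reaction function into the first: q_D = 161/6 − (1/3)(167/6 − (1/3)q_D), which gives (8/9)q_D = 158/9 ⇒ q_D = 19.75.
Then q_A = 167/6 − (1/3)·19.75 = 21.25.
P_D = 228 − 3·19.75 − 2·21.25 = 126.25.

126.25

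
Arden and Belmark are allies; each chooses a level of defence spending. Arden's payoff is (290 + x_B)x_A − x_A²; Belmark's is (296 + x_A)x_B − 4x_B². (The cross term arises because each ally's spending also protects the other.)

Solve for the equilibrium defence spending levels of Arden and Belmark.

Expanding Arden's payoff: 290x_A + x_Bx_A − x_A².
∂π/∂x_A = 290 + x_B − 2x_A = 0, so x_A = 145 + 0.5x_B.
Likewise for Belmark: x_B = 37 + 0.125x_A.
Plugging x_B into Arden's best response: x_A = 145 + 0.5(37 + 0.125x_A) ⇒ 0.9375x_A = 163.5, so x_A = 174.4.
Then x_B = 37 + 0.125·174.4 = 58.8.

174.4, 58.8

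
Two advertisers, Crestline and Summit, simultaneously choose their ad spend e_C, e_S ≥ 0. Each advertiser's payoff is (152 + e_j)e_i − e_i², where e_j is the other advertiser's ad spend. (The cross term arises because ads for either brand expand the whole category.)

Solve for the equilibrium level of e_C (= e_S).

152

Crestline's payoff is (152 + e_S)e_C − e_C².
∂π/∂e_C = 152 + e_S − 2e_C = 0, so e_C = 76 + 0.5e_S.
Setting e_C = e_S in the reaction function: e_C = 76 + 0.5e_C, so e_C = 76 / 0.5 = 152.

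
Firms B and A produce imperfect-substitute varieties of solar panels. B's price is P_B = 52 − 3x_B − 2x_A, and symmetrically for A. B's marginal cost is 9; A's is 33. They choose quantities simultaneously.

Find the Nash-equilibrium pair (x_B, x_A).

6.875, 0.875

Firm B's profit: π = x_B(52 − 3x_B − 2x_A) − 9x_B.
∂π/∂x_B = 43 − 6x_B − 2x_A = 0 ⇒ x_B = 43/6 − (1/3)x_A.
Similarly x_A = 19/6 − (1/3)x_B.
Substituting the second reaction function into the first: x_B = 43/6 − (1/3)(19/6 − (1/3)x_B), which gives (8/9)x_B = 55/9 ⇒ x_B = 6.875.
Then x_A = 19/6 − (1/3)·6.875 = 0.875.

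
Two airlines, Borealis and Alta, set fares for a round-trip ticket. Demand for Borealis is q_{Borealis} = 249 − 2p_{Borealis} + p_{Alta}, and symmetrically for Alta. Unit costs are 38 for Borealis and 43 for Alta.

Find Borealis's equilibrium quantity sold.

142

Borealis's profit: π = (p_{Borealis} − 38)(249 − 2p_{Borealis} + p_{Alta}).
∂π/∂p_{Borealis} = 325 − 4p_{Borealis} + p_{Alta} = 0 ⇒ p_{Borealis} = 81.25 + 0.25p_{Alta}.
Similarly p_{Alta} = 83.75 + 0.25p_{Borealis}.
Solving the two reaction functions simultaneously: (1 − (0.25)(0.25))p_{Borealis} = 81.25 + 0.25·83.75, so 0.9375p_{Borealis} = 102.1875 and p_{Borealis} = 109.
Then p_{Alta} = 83.75 + 0.25·109 = 111.
q_{Borealis} = 249 − 2·109 + 111 = 142.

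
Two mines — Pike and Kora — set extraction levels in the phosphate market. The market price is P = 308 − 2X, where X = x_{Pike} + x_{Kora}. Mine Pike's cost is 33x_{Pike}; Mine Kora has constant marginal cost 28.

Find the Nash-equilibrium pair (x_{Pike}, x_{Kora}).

45, 47.5

Mine Pike's profit: π = x_{Pike}(308 − 2(x_{Pike} + x_{Kora})) − 33x_{Pike}.
∂π/∂x_{Pike} = 275 − 4x_{Pike} − 2x_{Kora} = 0, so x_{Pike} = 68.75 − 0.5x_{Kora}.
By the same steps for Kora: x_{Kora} = 70 − 0.5x_{Pike}.
Plugging x_{Kora} into Pike's best response: x_{Pike} = 68.75 − 0.5(70 − 0.5x_{Pike}) ⇒ 0.75x_{Pike} = 33.75, so x_{Pike} = 45.
Then x_{Kora} = 70 − 0.5·45 = 47.5.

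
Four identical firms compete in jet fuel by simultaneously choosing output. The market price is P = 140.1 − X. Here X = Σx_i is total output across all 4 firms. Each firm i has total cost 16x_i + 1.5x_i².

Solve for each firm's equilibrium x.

15.5125

A representative firm's profit is π_i = x_i(140.1 − X) − 16x_i − 1.5x_i², with X = x_i + Σ_{j≠i} x_j.
First-order condition: 124.1 − 5x_i − Σ_{j≠i} x_j = 0.
With identical firms, set every x_j = x: then 124.1 − 5x − 3x = 0, i.e. x = 124.1/8 = 15.5125.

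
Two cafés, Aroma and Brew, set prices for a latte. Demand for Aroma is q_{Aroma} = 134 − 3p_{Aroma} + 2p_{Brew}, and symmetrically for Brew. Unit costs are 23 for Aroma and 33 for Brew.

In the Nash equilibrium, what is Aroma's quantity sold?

88.875

Aroma's profit: π = (p_{Aroma} − 23)(134 − 3p_{Aroma} + 2p_{Brew}).
∂π/∂p_{Aroma} = 203 − 6p_{Aroma} + 2p_{Brew} = 0 ⇒ p_{Aroma} = 203/6 + (1/3)p_{Brew}.
Similarly p_{Brew} = 233/6 + (1/3)p_{Aroma}.
Substituting the second reaction function into the first: p_{Aroma} = 203/6 + (1/3)(233/6 + (1/3)p_{Aroma}), which gives (8/9)p_{Aroma} = 421/9 ⇒ p_{Aroma} = 52.625.
Then p_{Brew} = 233/6 + (1/3)·52.625 = 56.375.
q_{Aroma} = 134 − 3·52.625 + 2·56.375 = 88.875.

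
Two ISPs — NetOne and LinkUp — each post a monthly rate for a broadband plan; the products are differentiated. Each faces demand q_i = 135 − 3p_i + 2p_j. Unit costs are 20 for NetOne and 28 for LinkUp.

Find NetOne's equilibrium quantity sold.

NetOne's profit: π = (p_{NetOne} − 20)(135 − 3p_{NetOne} + 2p_{LinkUp}).
∂π/∂p_{NetOne} = 195 − 6p_{NetOne} + 2p_{LinkUp} = 0 ⇒ p_{NetOne} = 32.5 + (1/3)p_{LinkUp}.
Similarly p_{LinkUp} = 36.5 + (1/3)p_{NetOne}.
Plugging p_{LinkUp} into NetOne's best response: p_{NetOne} = 32.5 + (1/3)(36.5 + (1/3)p_{NetOne}) ⇒ (8/9)p_{NetOne} = 134/3, so p_{NetOne} = 50.25.
Then p_{LinkUp} = 36.5 + (1/3)·50.25 = 53.25.
q_{NetOne} = 135 − 3·50.25 + 2·53.25 = 90.75.

90.75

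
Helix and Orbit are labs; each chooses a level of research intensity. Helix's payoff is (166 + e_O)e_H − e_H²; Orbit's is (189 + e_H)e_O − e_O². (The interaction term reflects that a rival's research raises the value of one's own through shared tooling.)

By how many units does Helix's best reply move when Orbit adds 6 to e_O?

Expanding Helix's payoff: 166e_H + e_Oe_H − e_H².
∂π/∂e_H = 166 + e_O − 2e_H = 0, so e_H = 83 + 0.5e_O.
The reaction-function slope is 0.5, so a 6-unit rise in e_O moves e_H by 0.5 × 6 = 3. Helix's best response rises — the actions are strategic complements.

3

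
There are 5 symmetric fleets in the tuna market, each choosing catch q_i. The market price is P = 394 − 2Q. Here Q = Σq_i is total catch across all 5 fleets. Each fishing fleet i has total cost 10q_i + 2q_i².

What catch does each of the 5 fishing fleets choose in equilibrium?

A representative fishing fleet's profit is π_i = q_i(394 − 2Q) − 10q_i − 2q_i², with Q = q_i + Σ_{j≠i} q_j.
First-order condition: 384 − 8q_i − 2Σ_{j≠i} q_j = 0.
Imposing symmetry (q_j = q for all j) turns Σ_{j≠i} q_j into 4q, so 384 = 16q and q = 24.

24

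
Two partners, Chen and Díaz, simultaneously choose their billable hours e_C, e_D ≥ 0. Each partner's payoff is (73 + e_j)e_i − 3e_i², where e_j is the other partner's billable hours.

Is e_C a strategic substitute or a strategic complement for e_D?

strategic complements

Chen's payoff is (73 + e_D)e_C − 3e_C².
∂π/∂e_C = 73 + e_D − 6e_C = 0, so e_C = 73/6 + (1/6)e_D.
The best-response slope de_C/de_D = 1/6 > 0: the reaction function is upward-sloping, so the choices are strategic complements.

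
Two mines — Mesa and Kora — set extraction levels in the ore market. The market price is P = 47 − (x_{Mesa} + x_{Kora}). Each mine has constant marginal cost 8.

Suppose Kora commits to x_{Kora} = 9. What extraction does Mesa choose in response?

15

Mine Mesa's profit: π = x_{Mesa}(47 − (x_{Mesa} + x_{Kora})) − 8x_{Mesa}.
∂π/∂x_{Mesa} = 39 − 2x_{Mesa} − x_{Kora} = 0, so x_{Mesa} = 19.5 − 0.5x_{Kora}.
At x_{Kora} = 9: x_{Mesa} = 19.5 − 0.5·9 = 15.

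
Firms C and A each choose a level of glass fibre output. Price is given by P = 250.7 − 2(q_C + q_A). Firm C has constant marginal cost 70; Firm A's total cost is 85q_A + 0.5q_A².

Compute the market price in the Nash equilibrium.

Firm C's profit: π = q_C(250.7 − 2(q_C + q_A)) − 70q_C.
∂π/∂q_C = 180.7 − 4q_C − 2q_A = 0, so q_C = 45.175 − 0.5q_A.
For A: ∂π/∂q_A = 165.7 − 5q_A − 2q_C = 0 ⇒ q_A = 33.14 − 0.4q_C.
Solving the two reaction functions simultaneously: (1 − (−0.5)(−0.4))q_C = 45.175 − 0.5·33.14, so 0.8q_C = 28.605 and q_C = 5721/160.
Then q_A = 33.14 − 0.4·(5721/160) = 18.8375.
Equilibrium price: P = 250.7 − 2·(1747/32) = 141.5125.

141.5125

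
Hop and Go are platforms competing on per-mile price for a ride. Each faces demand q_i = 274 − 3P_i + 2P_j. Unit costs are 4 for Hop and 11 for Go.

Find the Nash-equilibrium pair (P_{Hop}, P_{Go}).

Hop's profit: π = (P_{Hop} − 4)(274 − 3P_{Hop} + 2P_{Go}).
∂π/∂P_{Hop} = 286 − 6P_{Hop} + 2P_{Go} = 0 ⇒ P_{Hop} = 143/3 + (1/3)P_{Go}.
Similarly P_{Go} = 307/6 + (1/3)P_{Hop}.
Plugging P_{Go} into Hop's best response: P_{Hop} = 143/3 + (1/3)(307/6 + (1/3)P_{Hop}) ⇒ (8/9)P_{Hop} = 1165/18, so P_{Hop} = 72.8125.
Then P_{Go} = 307/6 + (1/3)·72.8125 = 75.4375.

72.8125, 75.4375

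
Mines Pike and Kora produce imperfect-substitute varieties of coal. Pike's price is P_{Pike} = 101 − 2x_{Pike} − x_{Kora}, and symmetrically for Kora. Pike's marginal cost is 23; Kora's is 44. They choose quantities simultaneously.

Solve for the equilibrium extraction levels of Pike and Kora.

17, 10

Mine Pike's profit: π = x_{Pike}(101 − 2x_{Pike} − x_{Kora}) − 23x_{Pike}.
∂π/∂x_{Pike} = 78 − 4x_{Pike} − x_{Kora} = 0 ⇒ x_{Pike} = 19.5 − 0.25x_{Kora}.
Similarly x_{Kora} = 14.25 − 0.25x_{Pike}.
Substituting the second reaction function into the first: x_{Pike} = 19.5 − 0.25(14.25 − 0.25x_{Pike}), which gives 0.9375x_{Pike} = 15.9375 ⇒ x_{Pike} = 17.
Then x_{Kora} = 14.25 − 0.25·17 = 10.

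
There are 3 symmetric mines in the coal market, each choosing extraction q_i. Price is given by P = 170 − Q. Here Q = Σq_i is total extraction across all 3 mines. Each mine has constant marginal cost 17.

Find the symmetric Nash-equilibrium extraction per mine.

A representative mine's profit is π_i = q_i(170 − Q) − 17q_i, with Q = q_i + Σ_{j≠i} q_j.
First-order condition: 153 − 2q_i − Σ_{j≠i} q_j = 0.
With identical mines, set every q_j = q: then 153 − 2q − 2q = 0, i.e. q = 153/4 = 38.25.

38.25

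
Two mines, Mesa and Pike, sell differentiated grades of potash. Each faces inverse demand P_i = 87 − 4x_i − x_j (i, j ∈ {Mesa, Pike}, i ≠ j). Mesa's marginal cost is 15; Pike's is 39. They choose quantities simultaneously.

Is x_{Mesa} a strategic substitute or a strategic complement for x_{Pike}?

Mine Mesa's profit: π = x_{Mesa}(87 − 4x_{Mesa} − x_{Pike}) − 15x_{Mesa}.
∂π/∂x_{Mesa} = 72 − 8x_{Mesa} − x_{Pike} = 0 ⇒ x_{Mesa} = 9 − 0.125x_{Pike}.
The best-response slope dx_{Mesa}/dx_{Pike} = −0.125 < 0: the reaction function is downward-sloping, so the choices are strategic substitutes.

strategic substitutes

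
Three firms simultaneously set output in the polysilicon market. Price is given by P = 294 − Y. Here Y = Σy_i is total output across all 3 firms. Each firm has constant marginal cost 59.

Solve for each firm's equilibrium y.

58.75

A representative firm's profit is π_i = y_i(294 − Y) − 59y_i, with Y = y_i + Σ_{j≠i} y_j.
First-order condition: 235 − 2y_i − Σ_{j≠i} y_j = 0.
Imposing symmetry (y_j = y for all j) turns Σ_{j≠i} y_j into 2y, so 235 = 4y and y = 58.75.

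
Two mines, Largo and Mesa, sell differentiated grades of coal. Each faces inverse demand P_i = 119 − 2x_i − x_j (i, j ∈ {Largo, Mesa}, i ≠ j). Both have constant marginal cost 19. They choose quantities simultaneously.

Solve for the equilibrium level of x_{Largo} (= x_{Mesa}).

20

Mine Largo's profit: π = x_{Largo}(119 − 2x_{Largo} − x_{Mesa}) − 19x_{Largo}.
∂π/∂x_{Largo} = 100 − 4x_{Largo} − x_{Mesa} = 0 ⇒ x_{Largo} = 25 − 0.25x_{Mesa}.
Setting x_{Largo} = x_{Mesa} in the reaction function: x_{Largo} = 25 − 0.25x_{Largo}, so x_{Largo} = 25 / 1.25 = 20.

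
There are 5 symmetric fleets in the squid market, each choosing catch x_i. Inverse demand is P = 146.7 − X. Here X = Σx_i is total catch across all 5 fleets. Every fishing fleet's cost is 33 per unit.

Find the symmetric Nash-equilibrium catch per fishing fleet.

A representative fishing fleet's profit is π_i = x_i(146.7 − X) − 33x_i, with X = x_i + Σ_{j≠i} x_j.
First-order condition: 113.7 − 2x_i − Σ_{j≠i} x_j = 0.
In a symmetric equilibrium every fishing fleet chooses the same x, so Σ_{j≠i} x_j = 4x. The condition becomes 113.7 − 6x = 0, giving x = 113.7/6 = 18.95.

18.95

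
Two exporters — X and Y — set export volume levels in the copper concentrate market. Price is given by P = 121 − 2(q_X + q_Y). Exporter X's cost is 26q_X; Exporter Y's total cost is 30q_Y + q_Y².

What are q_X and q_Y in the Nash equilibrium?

Exporter X's profit: π = q_X(121 − 2(q_X + q_Y)) − 26q_X.
∂π/∂q_X = 95 − 4q_X − 2q_Y = 0, so q_X = 23.75 − 0.5q_Y.
For Y: ∂π/∂q_Y = 91 − 6q_Y − 2q_X = 0 ⇒ q_Y = 91/6 − (1/3)q_X.
Substituting the second reaction function into the first: q_X = 23.75 − 0.5(91/6 − (1/3)q_X), which gives (5/6)q_X = 97/6 ⇒ q_X = 19.4.
Then q_Y = 91/6 − (1/3)·19.4 = 8.7.

19.4, 8.7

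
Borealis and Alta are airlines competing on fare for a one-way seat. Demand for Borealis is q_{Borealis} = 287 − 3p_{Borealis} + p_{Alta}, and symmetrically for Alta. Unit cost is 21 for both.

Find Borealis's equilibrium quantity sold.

Borealis's profit: π = (p_{Borealis} − 21)(287 − 3p_{Borealis} + p_{Alta}).
∂π/∂p_{Borealis} = 350 − 6p_{Borealis} + p_{Alta} = 0 ⇒ p_{Borealis} = 175/3 + (1/6)p_{Alta}.
Setting p_{Borealis} = p_{Alta} in the reaction function: p_{Borealis} = 175/3 + (1/6)p_{Borealis}, so p_{Borealis} = (175/3) / (5/6) = 70.
q_{Borealis} = 287 − 3·70 + 70 = 147.

147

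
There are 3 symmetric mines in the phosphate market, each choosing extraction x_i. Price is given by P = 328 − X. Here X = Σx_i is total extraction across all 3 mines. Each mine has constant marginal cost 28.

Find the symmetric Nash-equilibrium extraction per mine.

75

A representative mine's profit is π_i = x_i(328 − X) − 28x_i, with X = x_i + Σ_{j≠i} x_j.
First-order condition: 300 − 2x_i − Σ_{j≠i} x_j = 0.
Imposing symmetry (x_j = x for all j) turns Σ_{j≠i} x_j into 2x, so 300 = 4x and x = 75.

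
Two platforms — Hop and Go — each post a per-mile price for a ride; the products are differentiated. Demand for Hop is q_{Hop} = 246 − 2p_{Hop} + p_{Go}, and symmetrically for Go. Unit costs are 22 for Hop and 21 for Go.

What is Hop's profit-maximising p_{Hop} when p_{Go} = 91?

Hop's profit: π = (p_{Hop} − 22)(246 − 2p_{Hop} + p_{Go}).
∂π/∂p_{Hop} = 290 − 4p_{Hop} + p_{Go} = 0 ⇒ p_{Hop} = 72.5 + 0.25p_{Go}.
At p_{Go} = 91: p_{Hop} = 72.5 + 0.25·91 = 95.25.

95.25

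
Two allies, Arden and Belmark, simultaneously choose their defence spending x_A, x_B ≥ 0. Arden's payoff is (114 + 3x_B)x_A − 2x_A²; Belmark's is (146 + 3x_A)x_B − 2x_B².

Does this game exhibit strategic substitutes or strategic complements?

strategic complements

Expanding Arden's payoff: 114x_A + 3x_Bx_A − 2x_A².
∂π/∂x_A = 114 + 3x_B − 4x_A = 0, so x_A = 28.5 + 0.75x_B.
The best-response slope dx_A/dx_B = 0.75 > 0: the reaction function is upward-sloping, so the choices are strategic complements.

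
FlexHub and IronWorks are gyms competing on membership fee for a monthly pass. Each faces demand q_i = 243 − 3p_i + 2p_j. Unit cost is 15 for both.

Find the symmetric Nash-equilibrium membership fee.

72

FlexHub's profit: π = (p_{FlexHub} − 15)(243 − 3p_{FlexHub} + 2p_{IronWorks}).
∂π/∂p_{FlexHub} = 288 − 6p_{FlexHub} + 2p_{IronWorks} = 0 ⇒ p_{FlexHub} = 48 + (1/3)p_{IronWorks}.
Setting p_{FlexHub} = p_{IronWorks} in the reaction function: p_{FlexHub} = 48 + (1/3)p_{FlexHub}, so p_{FlexHub} = 48 / (2/3) = 72.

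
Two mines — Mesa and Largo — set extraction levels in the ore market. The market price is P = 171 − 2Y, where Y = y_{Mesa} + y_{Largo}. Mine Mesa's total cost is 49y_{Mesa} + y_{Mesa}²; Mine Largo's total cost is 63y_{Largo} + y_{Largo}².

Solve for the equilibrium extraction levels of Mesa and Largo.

16.125, 12.625

Mine Mesa's profit: π = y_{Mesa}(171 − 2(y_{Mesa} + y_{Largo})) − 49y_{Mesa} − y_{Mesa}².
∂π/∂y_{Mesa} = 122 − 6y_{Mesa} − 2y_{Largo} = 0, so y_{Mesa} = 61/3 − (1/3)y_{Largo}.
By the same steps for Largo: y_{Largo} = 18 − (1/3)y_{Mesa}.
Substituting the second reaction function into the first: y_{Mesa} = 61/3 − (1/3)(18 − (1/3)y_{Mesa}), which gives (8/9)y_{Mesa} = 43/3 ⇒ y_{Mesa} = 16.125.
Then y_{Largo} = 18 − (1/3)·16.125 = 12.625.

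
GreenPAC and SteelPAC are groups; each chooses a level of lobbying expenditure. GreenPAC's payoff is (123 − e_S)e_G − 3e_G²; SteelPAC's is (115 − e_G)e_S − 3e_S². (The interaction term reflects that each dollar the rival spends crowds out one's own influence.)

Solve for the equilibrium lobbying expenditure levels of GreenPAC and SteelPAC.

Expanding GreenPAC's payoff: 123e_G − e_Se_G − 3e_G².
∂π/∂e_G = 123 − e_S − 6e_G = 0, so e_G = 20.5 − (1/6)e_S.
Likewise for SteelPAC: e_S = 115/6 − (1/6)e_G.
Solving the two reaction functions simultaneously: (1 − (−1/6)(−1/6))e_G = 20.5 − (1/6)·(115/6), so (35/36)e_G = 623/36 and e_G = 17.8.
Then e_S = 115/6 − (1/6)·17.8 = 16.2.

17.8, 16.2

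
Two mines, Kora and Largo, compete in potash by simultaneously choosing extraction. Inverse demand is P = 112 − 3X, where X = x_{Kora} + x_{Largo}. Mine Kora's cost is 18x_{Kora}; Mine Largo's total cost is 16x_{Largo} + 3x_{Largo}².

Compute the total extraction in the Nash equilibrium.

Mine Kora's profit: π = x_{Kora}(112 − 3(x_{Kora} + x_{Largo})) − 18x_{Kora}.
∂π/∂x_{Kora} = 94 − 6x_{Kora} − 3x_{Largo} = 0, so x_{Kora} = 47/3 − 0.5x_{Largo}.
For Largo: ∂π/∂x_{Largo} = 96 − 12x_{Largo} − 3x_{Kora} = 0 ⇒ x_{Largo} = 8 − 0.25x_{Kora}.
Solving the two reaction functions simultaneously: (1 − (−0.5)(−0.25))x_{Kora} = 47/3 − 0.5·8, so 0.875x_{Kora} = 35/3 and x_{Kora} = 40/3.
Then x_{Largo} = 8 − 0.25·(40/3) = 14/3.
Total extraction: 40/3 + 14/3 = 18.

18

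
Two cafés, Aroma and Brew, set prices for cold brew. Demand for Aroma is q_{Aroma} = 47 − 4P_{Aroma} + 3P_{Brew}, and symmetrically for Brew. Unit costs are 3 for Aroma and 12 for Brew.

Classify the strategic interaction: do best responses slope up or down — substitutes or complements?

strategic complements

Aroma's profit: π = (P_{Aroma} − 3)(47 − 4P_{Aroma} + 3P_{Brew}).
∂π/∂P_{Aroma} = 59 − 8P_{Aroma} + 3P_{Brew} = 0 ⇒ P_{Aroma} = 7.375 + 0.375P_{Brew}.
The best-response slope dP_{Aroma}/dP_{Brew} = 0.375 > 0: the reaction function is upward-sloping, so the choices are strategic complements.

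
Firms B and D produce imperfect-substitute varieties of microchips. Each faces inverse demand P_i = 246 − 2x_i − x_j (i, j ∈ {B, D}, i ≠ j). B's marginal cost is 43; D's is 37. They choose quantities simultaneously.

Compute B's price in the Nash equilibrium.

123.4

Firm B's profit: π = x_B(246 − 2x_B − x_D) − 43x_B.
∂π/∂x_B = 203 − 4x_B − x_D = 0 ⇒ x_B = 50.75 − 0.25x_D.
Similarly x_D = 52.25 − 0.25x_B.
Solving the two reaction functions simultaneously: (1 − (−0.25)(−0.25))x_B = 50.75 − 0.25·52.25, so 0.9375x_B = 37.6875 and x_B = 40.2.
Then x_D = 52.25 − 0.25·40.2 = 42.2.
P_B = 246 − 2·40.2 − 42.2 = 123.4.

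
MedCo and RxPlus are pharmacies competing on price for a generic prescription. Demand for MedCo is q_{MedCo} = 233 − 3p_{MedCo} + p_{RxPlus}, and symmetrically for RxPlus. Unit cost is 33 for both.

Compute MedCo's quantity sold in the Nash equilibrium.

100.2

MedCo's profit: π = (p_{MedCo} − 33)(233 − 3p_{MedCo} + p_{RxPlus}).
∂π/∂p_{MedCo} = 332 − 6p_{MedCo} + p_{RxPlus} = 0 ⇒ p_{MedCo} = 166/3 + (1/6)p_{RxPlus}.
Setting p_{MedCo} = p_{RxPlus} in the reaction function: p_{MedCo} = 166/3 + (1/6)p_{MedCo}, so p_{MedCo} = (166/3) / (5/6) = 66.4.
q_{MedCo} = 233 − 3·66.4 + 66.4 = 100.2.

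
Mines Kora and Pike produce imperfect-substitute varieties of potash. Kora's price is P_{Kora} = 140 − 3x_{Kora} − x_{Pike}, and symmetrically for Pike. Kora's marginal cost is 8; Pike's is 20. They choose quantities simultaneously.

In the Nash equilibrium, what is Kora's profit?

1105.92

Mine Kora's profit: π = x_{Kora}(140 − 3x_{Kora} − x_{Pike}) − 8x_{Kora}.
∂π/∂x_{Kora} = 132 − 6x_{Kora} − x_{Pike} = 0 ⇒ x_{Kora} = 22 − (1/6)x_{Pike}.
Similarly x_{Pike} = 20 − (1/6)x_{Kora}.
Substituting the second reaction function into the first: x_{Kora} = 22 − (1/6)(20 − (1/6)x_{Kora}), which gives (35/36)x_{Kora} = 56/3 ⇒ x_{Kora} = 19.2.
Then x_{Pike} = 20 − (1/6)·19.2 = 16.8.
P_{Kora} = 140 − 3·19.2 − 16.8 = 65.6.
Profit = (65.6 − 8)·19.2 = 1105.92.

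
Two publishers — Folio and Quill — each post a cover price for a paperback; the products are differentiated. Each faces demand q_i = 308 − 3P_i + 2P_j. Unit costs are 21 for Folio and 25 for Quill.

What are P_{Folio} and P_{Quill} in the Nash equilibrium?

93.5, 95

Folio's profit: π = (P_{Folio} − 21)(308 − 3P_{Folio} + 2P_{Quill}).
∂π/∂P_{Folio} = 371 − 6P_{Folio} + 2P_{Quill} = 0 ⇒ P_{Folio} = 371/6 + (1/3)P_{Quill}.
Similarly P_{Quill} = 383/6 + (1/3)P_{Folio}.
Substituting the second reaction function into the first: P_{Folio} = 371/6 + (1/3)(383/6 + (1/3)P_{Folio}), which gives (8/9)P_{Folio} = 748/9 ⇒ P_{Folio} = 93.5.
Then P_{Quill} = 383/6 + (1/3)·93.5 = 95.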